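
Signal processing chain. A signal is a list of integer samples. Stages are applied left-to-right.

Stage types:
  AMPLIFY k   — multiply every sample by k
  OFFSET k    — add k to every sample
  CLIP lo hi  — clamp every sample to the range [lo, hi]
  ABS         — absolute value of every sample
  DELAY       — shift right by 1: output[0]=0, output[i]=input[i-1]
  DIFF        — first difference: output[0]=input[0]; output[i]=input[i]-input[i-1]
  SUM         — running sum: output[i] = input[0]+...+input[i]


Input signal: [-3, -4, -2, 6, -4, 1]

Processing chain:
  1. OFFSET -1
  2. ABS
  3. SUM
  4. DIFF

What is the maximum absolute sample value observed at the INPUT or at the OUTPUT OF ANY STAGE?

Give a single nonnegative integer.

Input: [-3, -4, -2, 6, -4, 1] (max |s|=6)
Stage 1 (OFFSET -1): -3+-1=-4, -4+-1=-5, -2+-1=-3, 6+-1=5, -4+-1=-5, 1+-1=0 -> [-4, -5, -3, 5, -5, 0] (max |s|=5)
Stage 2 (ABS): |-4|=4, |-5|=5, |-3|=3, |5|=5, |-5|=5, |0|=0 -> [4, 5, 3, 5, 5, 0] (max |s|=5)
Stage 3 (SUM): sum[0..0]=4, sum[0..1]=9, sum[0..2]=12, sum[0..3]=17, sum[0..4]=22, sum[0..5]=22 -> [4, 9, 12, 17, 22, 22] (max |s|=22)
Stage 4 (DIFF): s[0]=4, 9-4=5, 12-9=3, 17-12=5, 22-17=5, 22-22=0 -> [4, 5, 3, 5, 5, 0] (max |s|=5)
Overall max amplitude: 22

Answer: 22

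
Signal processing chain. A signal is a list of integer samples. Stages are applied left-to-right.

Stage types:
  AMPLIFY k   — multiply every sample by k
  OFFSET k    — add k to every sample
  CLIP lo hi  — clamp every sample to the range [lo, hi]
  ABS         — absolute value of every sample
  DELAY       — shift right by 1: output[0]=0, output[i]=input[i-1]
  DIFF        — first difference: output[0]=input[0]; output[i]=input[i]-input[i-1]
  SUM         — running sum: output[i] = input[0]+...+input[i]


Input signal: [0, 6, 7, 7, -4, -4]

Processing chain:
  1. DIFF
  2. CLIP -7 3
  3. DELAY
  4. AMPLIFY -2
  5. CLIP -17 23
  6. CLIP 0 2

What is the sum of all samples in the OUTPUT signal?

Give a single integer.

Input: [0, 6, 7, 7, -4, -4]
Stage 1 (DIFF): s[0]=0, 6-0=6, 7-6=1, 7-7=0, -4-7=-11, -4--4=0 -> [0, 6, 1, 0, -11, 0]
Stage 2 (CLIP -7 3): clip(0,-7,3)=0, clip(6,-7,3)=3, clip(1,-7,3)=1, clip(0,-7,3)=0, clip(-11,-7,3)=-7, clip(0,-7,3)=0 -> [0, 3, 1, 0, -7, 0]
Stage 3 (DELAY): [0, 0, 3, 1, 0, -7] = [0, 0, 3, 1, 0, -7] -> [0, 0, 3, 1, 0, -7]
Stage 4 (AMPLIFY -2): 0*-2=0, 0*-2=0, 3*-2=-6, 1*-2=-2, 0*-2=0, -7*-2=14 -> [0, 0, -6, -2, 0, 14]
Stage 5 (CLIP -17 23): clip(0,-17,23)=0, clip(0,-17,23)=0, clip(-6,-17,23)=-6, clip(-2,-17,23)=-2, clip(0,-17,23)=0, clip(14,-17,23)=14 -> [0, 0, -6, -2, 0, 14]
Stage 6 (CLIP 0 2): clip(0,0,2)=0, clip(0,0,2)=0, clip(-6,0,2)=0, clip(-2,0,2)=0, clip(0,0,2)=0, clip(14,0,2)=2 -> [0, 0, 0, 0, 0, 2]
Output sum: 2

Answer: 2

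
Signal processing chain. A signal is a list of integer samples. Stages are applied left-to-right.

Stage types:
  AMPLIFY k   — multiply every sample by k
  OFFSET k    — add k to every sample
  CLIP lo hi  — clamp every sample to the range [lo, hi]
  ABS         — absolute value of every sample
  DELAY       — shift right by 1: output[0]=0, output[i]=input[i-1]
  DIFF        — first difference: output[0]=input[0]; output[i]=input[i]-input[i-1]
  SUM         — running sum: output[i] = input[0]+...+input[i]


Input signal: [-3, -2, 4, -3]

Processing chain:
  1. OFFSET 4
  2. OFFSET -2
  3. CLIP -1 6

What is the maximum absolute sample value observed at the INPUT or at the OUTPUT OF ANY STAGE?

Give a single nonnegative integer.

Input: [-3, -2, 4, -3] (max |s|=4)
Stage 1 (OFFSET 4): -3+4=1, -2+4=2, 4+4=8, -3+4=1 -> [1, 2, 8, 1] (max |s|=8)
Stage 2 (OFFSET -2): 1+-2=-1, 2+-2=0, 8+-2=6, 1+-2=-1 -> [-1, 0, 6, -1] (max |s|=6)
Stage 3 (CLIP -1 6): clip(-1,-1,6)=-1, clip(0,-1,6)=0, clip(6,-1,6)=6, clip(-1,-1,6)=-1 -> [-1, 0, 6, -1] (max |s|=6)
Overall max amplitude: 8

Answer: 8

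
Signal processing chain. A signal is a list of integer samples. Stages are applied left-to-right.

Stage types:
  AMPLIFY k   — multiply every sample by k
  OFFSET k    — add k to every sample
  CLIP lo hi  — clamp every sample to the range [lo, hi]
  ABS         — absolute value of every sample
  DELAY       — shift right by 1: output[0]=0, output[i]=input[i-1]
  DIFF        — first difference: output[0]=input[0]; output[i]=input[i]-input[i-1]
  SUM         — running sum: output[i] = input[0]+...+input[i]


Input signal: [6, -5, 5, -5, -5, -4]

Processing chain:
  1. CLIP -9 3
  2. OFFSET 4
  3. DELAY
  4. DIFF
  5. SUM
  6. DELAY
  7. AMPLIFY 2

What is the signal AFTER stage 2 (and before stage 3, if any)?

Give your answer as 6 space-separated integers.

Input: [6, -5, 5, -5, -5, -4]
Stage 1 (CLIP -9 3): clip(6,-9,3)=3, clip(-5,-9,3)=-5, clip(5,-9,3)=3, clip(-5,-9,3)=-5, clip(-5,-9,3)=-5, clip(-4,-9,3)=-4 -> [3, -5, 3, -5, -5, -4]
Stage 2 (OFFSET 4): 3+4=7, -5+4=-1, 3+4=7, -5+4=-1, -5+4=-1, -4+4=0 -> [7, -1, 7, -1, -1, 0]

Answer: 7 -1 7 -1 -1 0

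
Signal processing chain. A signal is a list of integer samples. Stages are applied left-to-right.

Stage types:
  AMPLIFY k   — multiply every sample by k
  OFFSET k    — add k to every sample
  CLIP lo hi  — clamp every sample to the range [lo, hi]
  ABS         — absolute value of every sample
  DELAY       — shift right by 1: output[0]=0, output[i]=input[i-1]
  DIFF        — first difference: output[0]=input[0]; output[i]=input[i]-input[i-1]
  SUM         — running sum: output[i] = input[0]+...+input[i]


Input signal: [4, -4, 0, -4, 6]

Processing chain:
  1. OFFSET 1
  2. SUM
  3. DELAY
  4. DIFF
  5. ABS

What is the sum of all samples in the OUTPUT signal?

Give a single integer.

Input: [4, -4, 0, -4, 6]
Stage 1 (OFFSET 1): 4+1=5, -4+1=-3, 0+1=1, -4+1=-3, 6+1=7 -> [5, -3, 1, -3, 7]
Stage 2 (SUM): sum[0..0]=5, sum[0..1]=2, sum[0..2]=3, sum[0..3]=0, sum[0..4]=7 -> [5, 2, 3, 0, 7]
Stage 3 (DELAY): [0, 5, 2, 3, 0] = [0, 5, 2, 3, 0] -> [0, 5, 2, 3, 0]
Stage 4 (DIFF): s[0]=0, 5-0=5, 2-5=-3, 3-2=1, 0-3=-3 -> [0, 5, -3, 1, -3]
Stage 5 (ABS): |0|=0, |5|=5, |-3|=3, |1|=1, |-3|=3 -> [0, 5, 3, 1, 3]
Output sum: 12

Answer: 12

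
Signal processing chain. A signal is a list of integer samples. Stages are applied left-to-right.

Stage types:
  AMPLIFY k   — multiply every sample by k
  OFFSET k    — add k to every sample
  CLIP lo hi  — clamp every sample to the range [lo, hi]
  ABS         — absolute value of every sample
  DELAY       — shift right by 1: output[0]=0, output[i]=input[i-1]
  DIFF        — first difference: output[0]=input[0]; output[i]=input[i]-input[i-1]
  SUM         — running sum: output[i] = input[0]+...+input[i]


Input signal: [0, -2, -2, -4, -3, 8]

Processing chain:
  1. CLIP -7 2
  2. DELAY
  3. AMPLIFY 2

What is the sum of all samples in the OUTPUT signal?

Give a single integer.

Input: [0, -2, -2, -4, -3, 8]
Stage 1 (CLIP -7 2): clip(0,-7,2)=0, clip(-2,-7,2)=-2, clip(-2,-7,2)=-2, clip(-4,-7,2)=-4, clip(-3,-7,2)=-3, clip(8,-7,2)=2 -> [0, -2, -2, -4, -3, 2]
Stage 2 (DELAY): [0, 0, -2, -2, -4, -3] = [0, 0, -2, -2, -4, -3] -> [0, 0, -2, -2, -4, -3]
Stage 3 (AMPLIFY 2): 0*2=0, 0*2=0, -2*2=-4, -2*2=-4, -4*2=-8, -3*2=-6 -> [0, 0, -4, -4, -8, -6]
Output sum: -22

Answer: -22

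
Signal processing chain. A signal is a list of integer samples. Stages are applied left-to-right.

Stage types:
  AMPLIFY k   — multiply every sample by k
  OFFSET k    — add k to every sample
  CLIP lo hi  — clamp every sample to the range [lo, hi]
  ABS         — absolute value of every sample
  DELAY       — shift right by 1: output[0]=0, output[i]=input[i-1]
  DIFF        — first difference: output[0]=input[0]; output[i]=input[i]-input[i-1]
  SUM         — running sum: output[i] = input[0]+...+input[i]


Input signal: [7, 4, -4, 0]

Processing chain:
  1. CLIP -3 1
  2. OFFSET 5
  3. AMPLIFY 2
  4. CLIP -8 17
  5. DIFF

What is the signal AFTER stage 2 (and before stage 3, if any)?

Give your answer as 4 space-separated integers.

Input: [7, 4, -4, 0]
Stage 1 (CLIP -3 1): clip(7,-3,1)=1, clip(4,-3,1)=1, clip(-4,-3,1)=-3, clip(0,-3,1)=0 -> [1, 1, -3, 0]
Stage 2 (OFFSET 5): 1+5=6, 1+5=6, -3+5=2, 0+5=5 -> [6, 6, 2, 5]

Answer: 6 6 2 5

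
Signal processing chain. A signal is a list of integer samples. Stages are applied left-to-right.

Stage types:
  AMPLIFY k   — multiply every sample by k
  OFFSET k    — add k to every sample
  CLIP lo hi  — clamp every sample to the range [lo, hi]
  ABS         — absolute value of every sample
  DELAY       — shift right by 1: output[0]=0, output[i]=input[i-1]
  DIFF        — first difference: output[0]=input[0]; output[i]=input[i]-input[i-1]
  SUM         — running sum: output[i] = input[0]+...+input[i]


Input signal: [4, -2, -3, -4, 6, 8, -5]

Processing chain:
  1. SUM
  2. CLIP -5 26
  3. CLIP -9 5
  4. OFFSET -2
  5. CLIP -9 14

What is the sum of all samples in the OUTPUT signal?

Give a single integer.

Input: [4, -2, -3, -4, 6, 8, -5]
Stage 1 (SUM): sum[0..0]=4, sum[0..1]=2, sum[0..2]=-1, sum[0..3]=-5, sum[0..4]=1, sum[0..5]=9, sum[0..6]=4 -> [4, 2, -1, -5, 1, 9, 4]
Stage 2 (CLIP -5 26): clip(4,-5,26)=4, clip(2,-5,26)=2, clip(-1,-5,26)=-1, clip(-5,-5,26)=-5, clip(1,-5,26)=1, clip(9,-5,26)=9, clip(4,-5,26)=4 -> [4, 2, -1, -5, 1, 9, 4]
Stage 3 (CLIP -9 5): clip(4,-9,5)=4, clip(2,-9,5)=2, clip(-1,-9,5)=-1, clip(-5,-9,5)=-5, clip(1,-9,5)=1, clip(9,-9,5)=5, clip(4,-9,5)=4 -> [4, 2, -1, -5, 1, 5, 4]
Stage 4 (OFFSET -2): 4+-2=2, 2+-2=0, -1+-2=-3, -5+-2=-7, 1+-2=-1, 5+-2=3, 4+-2=2 -> [2, 0, -3, -7, -1, 3, 2]
Stage 5 (CLIP -9 14): clip(2,-9,14)=2, clip(0,-9,14)=0, clip(-3,-9,14)=-3, clip(-7,-9,14)=-7, clip(-1,-9,14)=-1, clip(3,-9,14)=3, clip(2,-9,14)=2 -> [2, 0, -3, -7, -1, 3, 2]
Output sum: -4

Answer: -4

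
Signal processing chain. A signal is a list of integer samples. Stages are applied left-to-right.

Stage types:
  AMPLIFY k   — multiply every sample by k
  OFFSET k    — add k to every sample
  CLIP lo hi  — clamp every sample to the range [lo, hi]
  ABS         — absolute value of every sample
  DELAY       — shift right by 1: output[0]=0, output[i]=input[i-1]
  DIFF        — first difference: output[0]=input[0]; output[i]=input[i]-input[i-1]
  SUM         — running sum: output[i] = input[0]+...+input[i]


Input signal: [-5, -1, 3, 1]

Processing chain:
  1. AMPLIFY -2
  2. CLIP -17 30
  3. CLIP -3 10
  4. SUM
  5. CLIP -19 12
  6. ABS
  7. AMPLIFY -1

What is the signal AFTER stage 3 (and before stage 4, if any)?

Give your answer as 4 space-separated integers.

Input: [-5, -1, 3, 1]
Stage 1 (AMPLIFY -2): -5*-2=10, -1*-2=2, 3*-2=-6, 1*-2=-2 -> [10, 2, -6, -2]
Stage 2 (CLIP -17 30): clip(10,-17,30)=10, clip(2,-17,30)=2, clip(-6,-17,30)=-6, clip(-2,-17,30)=-2 -> [10, 2, -6, -2]
Stage 3 (CLIP -3 10): clip(10,-3,10)=10, clip(2,-3,10)=2, clip(-6,-3,10)=-3, clip(-2,-3,10)=-2 -> [10, 2, -3, -2]

Answer: 10 2 -3 -2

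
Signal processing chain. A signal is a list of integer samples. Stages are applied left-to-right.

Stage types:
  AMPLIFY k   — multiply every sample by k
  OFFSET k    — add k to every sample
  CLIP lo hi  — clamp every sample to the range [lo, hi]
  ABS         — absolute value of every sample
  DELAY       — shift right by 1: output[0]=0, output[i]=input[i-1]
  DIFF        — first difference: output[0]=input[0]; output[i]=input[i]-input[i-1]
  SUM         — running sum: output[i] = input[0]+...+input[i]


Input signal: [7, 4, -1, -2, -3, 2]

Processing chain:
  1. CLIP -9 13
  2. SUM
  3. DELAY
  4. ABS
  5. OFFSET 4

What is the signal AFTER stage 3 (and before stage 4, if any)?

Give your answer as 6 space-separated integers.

Input: [7, 4, -1, -2, -3, 2]
Stage 1 (CLIP -9 13): clip(7,-9,13)=7, clip(4,-9,13)=4, clip(-1,-9,13)=-1, clip(-2,-9,13)=-2, clip(-3,-9,13)=-3, clip(2,-9,13)=2 -> [7, 4, -1, -2, -3, 2]
Stage 2 (SUM): sum[0..0]=7, sum[0..1]=11, sum[0..2]=10, sum[0..3]=8, sum[0..4]=5, sum[0..5]=7 -> [7, 11, 10, 8, 5, 7]
Stage 3 (DELAY): [0, 7, 11, 10, 8, 5] = [0, 7, 11, 10, 8, 5] -> [0, 7, 11, 10, 8, 5]

Answer: 0 7 11 10 8 5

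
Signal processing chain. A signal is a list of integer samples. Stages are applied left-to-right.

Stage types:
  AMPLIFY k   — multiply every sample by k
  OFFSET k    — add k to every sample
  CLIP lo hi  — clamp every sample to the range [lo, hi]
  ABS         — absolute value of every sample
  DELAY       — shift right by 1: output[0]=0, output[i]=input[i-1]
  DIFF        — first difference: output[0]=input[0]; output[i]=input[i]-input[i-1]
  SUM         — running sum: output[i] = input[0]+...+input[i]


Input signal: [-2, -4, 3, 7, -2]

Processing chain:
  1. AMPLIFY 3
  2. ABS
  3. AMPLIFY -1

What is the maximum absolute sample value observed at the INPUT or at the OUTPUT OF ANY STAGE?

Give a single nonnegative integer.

Answer: 21

Derivation:
Input: [-2, -4, 3, 7, -2] (max |s|=7)
Stage 1 (AMPLIFY 3): -2*3=-6, -4*3=-12, 3*3=9, 7*3=21, -2*3=-6 -> [-6, -12, 9, 21, -6] (max |s|=21)
Stage 2 (ABS): |-6|=6, |-12|=12, |9|=9, |21|=21, |-6|=6 -> [6, 12, 9, 21, 6] (max |s|=21)
Stage 3 (AMPLIFY -1): 6*-1=-6, 12*-1=-12, 9*-1=-9, 21*-1=-21, 6*-1=-6 -> [-6, -12, -9, -21, -6] (max |s|=21)
Overall max amplitude: 21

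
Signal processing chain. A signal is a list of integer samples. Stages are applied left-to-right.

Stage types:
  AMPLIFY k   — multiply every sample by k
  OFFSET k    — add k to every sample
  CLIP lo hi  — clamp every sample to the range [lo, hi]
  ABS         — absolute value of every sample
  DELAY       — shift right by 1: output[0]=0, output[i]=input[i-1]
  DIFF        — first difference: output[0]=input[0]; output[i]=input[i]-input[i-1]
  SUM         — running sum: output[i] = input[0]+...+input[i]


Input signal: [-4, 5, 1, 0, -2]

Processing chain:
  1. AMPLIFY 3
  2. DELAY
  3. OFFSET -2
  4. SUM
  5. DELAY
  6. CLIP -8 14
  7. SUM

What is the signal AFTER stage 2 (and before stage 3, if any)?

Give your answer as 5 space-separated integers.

Input: [-4, 5, 1, 0, -2]
Stage 1 (AMPLIFY 3): -4*3=-12, 5*3=15, 1*3=3, 0*3=0, -2*3=-6 -> [-12, 15, 3, 0, -6]
Stage 2 (DELAY): [0, -12, 15, 3, 0] = [0, -12, 15, 3, 0] -> [0, -12, 15, 3, 0]

Answer: 0 -12 15 3 0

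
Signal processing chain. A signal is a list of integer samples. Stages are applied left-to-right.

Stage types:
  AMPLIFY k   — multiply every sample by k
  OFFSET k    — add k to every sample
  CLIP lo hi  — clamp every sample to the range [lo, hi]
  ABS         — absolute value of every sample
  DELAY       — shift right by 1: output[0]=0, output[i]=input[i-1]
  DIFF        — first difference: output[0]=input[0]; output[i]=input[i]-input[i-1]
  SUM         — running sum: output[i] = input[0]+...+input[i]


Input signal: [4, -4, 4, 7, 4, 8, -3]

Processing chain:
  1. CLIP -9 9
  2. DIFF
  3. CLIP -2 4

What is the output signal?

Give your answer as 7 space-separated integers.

Answer: 4 -2 4 3 -2 4 -2

Derivation:
Input: [4, -4, 4, 7, 4, 8, -3]
Stage 1 (CLIP -9 9): clip(4,-9,9)=4, clip(-4,-9,9)=-4, clip(4,-9,9)=4, clip(7,-9,9)=7, clip(4,-9,9)=4, clip(8,-9,9)=8, clip(-3,-9,9)=-3 -> [4, -4, 4, 7, 4, 8, -3]
Stage 2 (DIFF): s[0]=4, -4-4=-8, 4--4=8, 7-4=3, 4-7=-3, 8-4=4, -3-8=-11 -> [4, -8, 8, 3, -3, 4, -11]
Stage 3 (CLIP -2 4): clip(4,-2,4)=4, clip(-8,-2,4)=-2, clip(8,-2,4)=4, clip(3,-2,4)=3, clip(-3,-2,4)=-2, clip(4,-2,4)=4, clip(-11,-2,4)=-2 -> [4, -2, 4, 3, -2, 4, -2]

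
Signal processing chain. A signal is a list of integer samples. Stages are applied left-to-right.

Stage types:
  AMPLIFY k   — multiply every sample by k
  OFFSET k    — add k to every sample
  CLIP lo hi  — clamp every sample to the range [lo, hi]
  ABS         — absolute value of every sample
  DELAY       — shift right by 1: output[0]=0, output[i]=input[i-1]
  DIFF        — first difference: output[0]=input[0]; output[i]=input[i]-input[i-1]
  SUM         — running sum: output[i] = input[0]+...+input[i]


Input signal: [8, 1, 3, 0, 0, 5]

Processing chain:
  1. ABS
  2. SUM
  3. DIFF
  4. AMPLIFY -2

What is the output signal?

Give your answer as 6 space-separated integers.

Input: [8, 1, 3, 0, 0, 5]
Stage 1 (ABS): |8|=8, |1|=1, |3|=3, |0|=0, |0|=0, |5|=5 -> [8, 1, 3, 0, 0, 5]
Stage 2 (SUM): sum[0..0]=8, sum[0..1]=9, sum[0..2]=12, sum[0..3]=12, sum[0..4]=12, sum[0..5]=17 -> [8, 9, 12, 12, 12, 17]
Stage 3 (DIFF): s[0]=8, 9-8=1, 12-9=3, 12-12=0, 12-12=0, 17-12=5 -> [8, 1, 3, 0, 0, 5]
Stage 4 (AMPLIFY -2): 8*-2=-16, 1*-2=-2, 3*-2=-6, 0*-2=0, 0*-2=0, 5*-2=-10 -> [-16, -2, -6, 0, 0, -10]

Answer: -16 -2 -6 0 0 -10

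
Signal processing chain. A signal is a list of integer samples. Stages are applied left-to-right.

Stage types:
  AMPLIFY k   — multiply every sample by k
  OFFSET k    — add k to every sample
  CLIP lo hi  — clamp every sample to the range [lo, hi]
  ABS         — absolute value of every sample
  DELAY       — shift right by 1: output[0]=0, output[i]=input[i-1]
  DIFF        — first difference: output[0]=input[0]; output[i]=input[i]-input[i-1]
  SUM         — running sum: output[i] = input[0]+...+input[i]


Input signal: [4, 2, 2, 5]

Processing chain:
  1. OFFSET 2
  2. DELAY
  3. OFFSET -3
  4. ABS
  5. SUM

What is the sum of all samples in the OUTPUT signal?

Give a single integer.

Answer: 24

Derivation:
Input: [4, 2, 2, 5]
Stage 1 (OFFSET 2): 4+2=6, 2+2=4, 2+2=4, 5+2=7 -> [6, 4, 4, 7]
Stage 2 (DELAY): [0, 6, 4, 4] = [0, 6, 4, 4] -> [0, 6, 4, 4]
Stage 3 (OFFSET -3): 0+-3=-3, 6+-3=3, 4+-3=1, 4+-3=1 -> [-3, 3, 1, 1]
Stage 4 (ABS): |-3|=3, |3|=3, |1|=1, |1|=1 -> [3, 3, 1, 1]
Stage 5 (SUM): sum[0..0]=3, sum[0..1]=6, sum[0..2]=7, sum[0..3]=8 -> [3, 6, 7, 8]
Output sum: 24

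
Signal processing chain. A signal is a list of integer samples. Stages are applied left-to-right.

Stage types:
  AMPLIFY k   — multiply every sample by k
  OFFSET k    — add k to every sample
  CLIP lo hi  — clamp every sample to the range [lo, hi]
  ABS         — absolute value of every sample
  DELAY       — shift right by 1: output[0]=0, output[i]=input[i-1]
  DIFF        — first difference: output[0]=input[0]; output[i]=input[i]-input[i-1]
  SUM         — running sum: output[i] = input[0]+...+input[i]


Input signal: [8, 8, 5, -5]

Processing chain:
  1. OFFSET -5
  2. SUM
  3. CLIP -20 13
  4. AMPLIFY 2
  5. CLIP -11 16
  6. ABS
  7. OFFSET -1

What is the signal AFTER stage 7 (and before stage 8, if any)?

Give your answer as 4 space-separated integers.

Input: [8, 8, 5, -5]
Stage 1 (OFFSET -5): 8+-5=3, 8+-5=3, 5+-5=0, -5+-5=-10 -> [3, 3, 0, -10]
Stage 2 (SUM): sum[0..0]=3, sum[0..1]=6, sum[0..2]=6, sum[0..3]=-4 -> [3, 6, 6, -4]
Stage 3 (CLIP -20 13): clip(3,-20,13)=3, clip(6,-20,13)=6, clip(6,-20,13)=6, clip(-4,-20,13)=-4 -> [3, 6, 6, -4]
Stage 4 (AMPLIFY 2): 3*2=6, 6*2=12, 6*2=12, -4*2=-8 -> [6, 12, 12, -8]
Stage 5 (CLIP -11 16): clip(6,-11,16)=6, clip(12,-11,16)=12, clip(12,-11,16)=12, clip(-8,-11,16)=-8 -> [6, 12, 12, -8]
Stage 6 (ABS): |6|=6, |12|=12, |12|=12, |-8|=8 -> [6, 12, 12, 8]
Stage 7 (OFFSET -1): 6+-1=5, 12+-1=11, 12+-1=11, 8+-1=7 -> [5, 11, 11, 7]

Answer: 5 11 11 7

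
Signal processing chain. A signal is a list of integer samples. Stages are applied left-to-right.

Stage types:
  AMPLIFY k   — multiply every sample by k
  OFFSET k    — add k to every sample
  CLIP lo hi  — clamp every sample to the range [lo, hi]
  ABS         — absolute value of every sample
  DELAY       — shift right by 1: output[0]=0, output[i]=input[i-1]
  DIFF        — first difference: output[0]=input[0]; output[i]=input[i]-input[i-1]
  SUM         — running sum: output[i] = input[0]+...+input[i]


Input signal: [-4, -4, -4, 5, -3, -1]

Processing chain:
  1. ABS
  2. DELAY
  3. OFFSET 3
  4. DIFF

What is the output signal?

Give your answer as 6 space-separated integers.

Input: [-4, -4, -4, 5, -3, -1]
Stage 1 (ABS): |-4|=4, |-4|=4, |-4|=4, |5|=5, |-3|=3, |-1|=1 -> [4, 4, 4, 5, 3, 1]
Stage 2 (DELAY): [0, 4, 4, 4, 5, 3] = [0, 4, 4, 4, 5, 3] -> [0, 4, 4, 4, 5, 3]
Stage 3 (OFFSET 3): 0+3=3, 4+3=7, 4+3=7, 4+3=7, 5+3=8, 3+3=6 -> [3, 7, 7, 7, 8, 6]
Stage 4 (DIFF): s[0]=3, 7-3=4, 7-7=0, 7-7=0, 8-7=1, 6-8=-2 -> [3, 4, 0, 0, 1, -2]

Answer: 3 4 0 0 1 -2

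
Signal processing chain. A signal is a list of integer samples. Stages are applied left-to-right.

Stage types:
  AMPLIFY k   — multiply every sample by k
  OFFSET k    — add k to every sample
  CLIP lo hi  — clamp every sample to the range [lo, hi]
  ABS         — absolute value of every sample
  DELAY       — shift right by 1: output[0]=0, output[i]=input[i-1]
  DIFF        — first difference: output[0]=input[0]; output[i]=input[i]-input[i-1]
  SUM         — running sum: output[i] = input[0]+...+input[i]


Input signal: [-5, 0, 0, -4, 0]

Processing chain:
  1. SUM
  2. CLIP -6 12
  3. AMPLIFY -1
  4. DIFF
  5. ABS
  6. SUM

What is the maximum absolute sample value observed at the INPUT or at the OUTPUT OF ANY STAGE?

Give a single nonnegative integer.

Answer: 9

Derivation:
Input: [-5, 0, 0, -4, 0] (max |s|=5)
Stage 1 (SUM): sum[0..0]=-5, sum[0..1]=-5, sum[0..2]=-5, sum[0..3]=-9, sum[0..4]=-9 -> [-5, -5, -5, -9, -9] (max |s|=9)
Stage 2 (CLIP -6 12): clip(-5,-6,12)=-5, clip(-5,-6,12)=-5, clip(-5,-6,12)=-5, clip(-9,-6,12)=-6, clip(-9,-6,12)=-6 -> [-5, -5, -5, -6, -6] (max |s|=6)
Stage 3 (AMPLIFY -1): -5*-1=5, -5*-1=5, -5*-1=5, -6*-1=6, -6*-1=6 -> [5, 5, 5, 6, 6] (max |s|=6)
Stage 4 (DIFF): s[0]=5, 5-5=0, 5-5=0, 6-5=1, 6-6=0 -> [5, 0, 0, 1, 0] (max |s|=5)
Stage 5 (ABS): |5|=5, |0|=0, |0|=0, |1|=1, |0|=0 -> [5, 0, 0, 1, 0] (max |s|=5)
Stage 6 (SUM): sum[0..0]=5, sum[0..1]=5, sum[0..2]=5, sum[0..3]=6, sum[0..4]=6 -> [5, 5, 5, 6, 6] (max |s|=6)
Overall max amplitude: 9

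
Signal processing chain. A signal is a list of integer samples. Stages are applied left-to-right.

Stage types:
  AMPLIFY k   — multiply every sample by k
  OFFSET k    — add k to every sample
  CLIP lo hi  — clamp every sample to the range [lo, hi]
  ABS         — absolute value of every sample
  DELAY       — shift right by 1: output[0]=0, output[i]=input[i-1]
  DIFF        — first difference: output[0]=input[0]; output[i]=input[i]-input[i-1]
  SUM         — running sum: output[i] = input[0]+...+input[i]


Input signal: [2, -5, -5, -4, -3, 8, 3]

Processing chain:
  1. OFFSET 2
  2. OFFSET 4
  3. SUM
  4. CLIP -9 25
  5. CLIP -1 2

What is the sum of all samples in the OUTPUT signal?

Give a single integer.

Answer: 14

Derivation:
Input: [2, -5, -5, -4, -3, 8, 3]
Stage 1 (OFFSET 2): 2+2=4, -5+2=-3, -5+2=-3, -4+2=-2, -3+2=-1, 8+2=10, 3+2=5 -> [4, -3, -3, -2, -1, 10, 5]
Stage 2 (OFFSET 4): 4+4=8, -3+4=1, -3+4=1, -2+4=2, -1+4=3, 10+4=14, 5+4=9 -> [8, 1, 1, 2, 3, 14, 9]
Stage 3 (SUM): sum[0..0]=8, sum[0..1]=9, sum[0..2]=10, sum[0..3]=12, sum[0..4]=15, sum[0..5]=29, sum[0..6]=38 -> [8, 9, 10, 12, 15, 29, 38]
Stage 4 (CLIP -9 25): clip(8,-9,25)=8, clip(9,-9,25)=9, clip(10,-9,25)=10, clip(12,-9,25)=12, clip(15,-9,25)=15, clip(29,-9,25)=25, clip(38,-9,25)=25 -> [8, 9, 10, 12, 15, 25, 25]
Stage 5 (CLIP -1 2): clip(8,-1,2)=2, clip(9,-1,2)=2, clip(10,-1,2)=2, clip(12,-1,2)=2, clip(15,-1,2)=2, clip(25,-1,2)=2, clip(25,-1,2)=2 -> [2, 2, 2, 2, 2, 2, 2]
Output sum: 14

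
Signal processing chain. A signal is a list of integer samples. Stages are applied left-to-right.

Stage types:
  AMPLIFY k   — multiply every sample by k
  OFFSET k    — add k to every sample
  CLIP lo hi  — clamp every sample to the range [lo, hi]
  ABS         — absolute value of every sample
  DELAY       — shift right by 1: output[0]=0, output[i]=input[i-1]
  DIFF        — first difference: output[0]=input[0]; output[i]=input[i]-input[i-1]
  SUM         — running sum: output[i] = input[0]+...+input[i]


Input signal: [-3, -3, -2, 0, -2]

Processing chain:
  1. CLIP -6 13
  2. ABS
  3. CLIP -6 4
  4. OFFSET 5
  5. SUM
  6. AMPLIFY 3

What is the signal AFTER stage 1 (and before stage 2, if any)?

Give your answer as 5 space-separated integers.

Answer: -3 -3 -2 0 -2

Derivation:
Input: [-3, -3, -2, 0, -2]
Stage 1 (CLIP -6 13): clip(-3,-6,13)=-3, clip(-3,-6,13)=-3, clip(-2,-6,13)=-2, clip(0,-6,13)=0, clip(-2,-6,13)=-2 -> [-3, -3, -2, 0, -2]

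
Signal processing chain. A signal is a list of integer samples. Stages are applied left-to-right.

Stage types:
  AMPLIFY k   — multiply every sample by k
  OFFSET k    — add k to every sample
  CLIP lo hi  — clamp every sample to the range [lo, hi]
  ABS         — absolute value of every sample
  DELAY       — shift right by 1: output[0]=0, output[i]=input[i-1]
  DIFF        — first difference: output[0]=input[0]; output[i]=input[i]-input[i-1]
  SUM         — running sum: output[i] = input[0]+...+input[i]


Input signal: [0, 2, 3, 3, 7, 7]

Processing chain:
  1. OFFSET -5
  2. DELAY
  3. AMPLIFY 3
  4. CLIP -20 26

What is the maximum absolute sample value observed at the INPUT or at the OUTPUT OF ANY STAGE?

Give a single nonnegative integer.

Input: [0, 2, 3, 3, 7, 7] (max |s|=7)
Stage 1 (OFFSET -5): 0+-5=-5, 2+-5=-3, 3+-5=-2, 3+-5=-2, 7+-5=2, 7+-5=2 -> [-5, -3, -2, -2, 2, 2] (max |s|=5)
Stage 2 (DELAY): [0, -5, -3, -2, -2, 2] = [0, -5, -3, -2, -2, 2] -> [0, -5, -3, -2, -2, 2] (max |s|=5)
Stage 3 (AMPLIFY 3): 0*3=0, -5*3=-15, -3*3=-9, -2*3=-6, -2*3=-6, 2*3=6 -> [0, -15, -9, -6, -6, 6] (max |s|=15)
Stage 4 (CLIP -20 26): clip(0,-20,26)=0, clip(-15,-20,26)=-15, clip(-9,-20,26)=-9, clip(-6,-20,26)=-6, clip(-6,-20,26)=-6, clip(6,-20,26)=6 -> [0, -15, -9, -6, -6, 6] (max |s|=15)
Overall max amplitude: 15

Answer: 15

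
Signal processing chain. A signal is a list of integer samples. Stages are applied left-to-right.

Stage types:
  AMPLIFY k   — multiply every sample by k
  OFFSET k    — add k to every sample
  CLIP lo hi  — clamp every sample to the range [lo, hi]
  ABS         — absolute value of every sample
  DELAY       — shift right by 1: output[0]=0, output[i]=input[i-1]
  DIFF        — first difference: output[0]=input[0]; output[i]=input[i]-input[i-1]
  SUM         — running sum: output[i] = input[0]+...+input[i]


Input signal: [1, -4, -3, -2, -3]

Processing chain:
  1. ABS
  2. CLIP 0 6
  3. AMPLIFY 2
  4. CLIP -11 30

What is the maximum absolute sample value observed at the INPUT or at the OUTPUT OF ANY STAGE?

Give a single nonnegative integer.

Input: [1, -4, -3, -2, -3] (max |s|=4)
Stage 1 (ABS): |1|=1, |-4|=4, |-3|=3, |-2|=2, |-3|=3 -> [1, 4, 3, 2, 3] (max |s|=4)
Stage 2 (CLIP 0 6): clip(1,0,6)=1, clip(4,0,6)=4, clip(3,0,6)=3, clip(2,0,6)=2, clip(3,0,6)=3 -> [1, 4, 3, 2, 3] (max |s|=4)
Stage 3 (AMPLIFY 2): 1*2=2, 4*2=8, 3*2=6, 2*2=4, 3*2=6 -> [2, 8, 6, 4, 6] (max |s|=8)
Stage 4 (CLIP -11 30): clip(2,-11,30)=2, clip(8,-11,30)=8, clip(6,-11,30)=6, clip(4,-11,30)=4, clip(6,-11,30)=6 -> [2, 8, 6, 4, 6] (max |s|=8)
Overall max amplitude: 8

Answer: 8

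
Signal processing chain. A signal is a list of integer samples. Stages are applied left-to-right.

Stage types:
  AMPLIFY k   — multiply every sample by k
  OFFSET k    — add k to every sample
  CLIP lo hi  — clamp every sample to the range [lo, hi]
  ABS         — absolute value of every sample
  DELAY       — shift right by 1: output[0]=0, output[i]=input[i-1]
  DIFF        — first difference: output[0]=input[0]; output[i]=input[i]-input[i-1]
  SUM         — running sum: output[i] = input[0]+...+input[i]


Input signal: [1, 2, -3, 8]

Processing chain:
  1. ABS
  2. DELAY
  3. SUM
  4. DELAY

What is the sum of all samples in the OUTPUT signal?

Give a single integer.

Input: [1, 2, -3, 8]
Stage 1 (ABS): |1|=1, |2|=2, |-3|=3, |8|=8 -> [1, 2, 3, 8]
Stage 2 (DELAY): [0, 1, 2, 3] = [0, 1, 2, 3] -> [0, 1, 2, 3]
Stage 3 (SUM): sum[0..0]=0, sum[0..1]=1, sum[0..2]=3, sum[0..3]=6 -> [0, 1, 3, 6]
Stage 4 (DELAY): [0, 0, 1, 3] = [0, 0, 1, 3] -> [0, 0, 1, 3]
Output sum: 4

Answer: 4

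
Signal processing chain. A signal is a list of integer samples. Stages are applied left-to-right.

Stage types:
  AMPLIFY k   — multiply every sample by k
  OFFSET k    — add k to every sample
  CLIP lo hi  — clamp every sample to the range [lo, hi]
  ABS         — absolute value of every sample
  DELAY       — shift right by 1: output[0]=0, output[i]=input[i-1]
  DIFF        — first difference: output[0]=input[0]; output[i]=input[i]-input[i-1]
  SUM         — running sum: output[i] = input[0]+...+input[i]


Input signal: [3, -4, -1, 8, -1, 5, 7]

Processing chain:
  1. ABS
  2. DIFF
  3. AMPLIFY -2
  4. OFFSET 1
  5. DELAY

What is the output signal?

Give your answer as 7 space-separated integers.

Answer: 0 -5 -1 7 -13 15 -7

Derivation:
Input: [3, -4, -1, 8, -1, 5, 7]
Stage 1 (ABS): |3|=3, |-4|=4, |-1|=1, |8|=8, |-1|=1, |5|=5, |7|=7 -> [3, 4, 1, 8, 1, 5, 7]
Stage 2 (DIFF): s[0]=3, 4-3=1, 1-4=-3, 8-1=7, 1-8=-7, 5-1=4, 7-5=2 -> [3, 1, -3, 7, -7, 4, 2]
Stage 3 (AMPLIFY -2): 3*-2=-6, 1*-2=-2, -3*-2=6, 7*-2=-14, -7*-2=14, 4*-2=-8, 2*-2=-4 -> [-6, -2, 6, -14, 14, -8, -4]
Stage 4 (OFFSET 1): -6+1=-5, -2+1=-1, 6+1=7, -14+1=-13, 14+1=15, -8+1=-7, -4+1=-3 -> [-5, -1, 7, -13, 15, -7, -3]
Stage 5 (DELAY): [0, -5, -1, 7, -13, 15, -7] = [0, -5, -1, 7, -13, 15, -7] -> [0, -5, -1, 7, -13, 15, -7]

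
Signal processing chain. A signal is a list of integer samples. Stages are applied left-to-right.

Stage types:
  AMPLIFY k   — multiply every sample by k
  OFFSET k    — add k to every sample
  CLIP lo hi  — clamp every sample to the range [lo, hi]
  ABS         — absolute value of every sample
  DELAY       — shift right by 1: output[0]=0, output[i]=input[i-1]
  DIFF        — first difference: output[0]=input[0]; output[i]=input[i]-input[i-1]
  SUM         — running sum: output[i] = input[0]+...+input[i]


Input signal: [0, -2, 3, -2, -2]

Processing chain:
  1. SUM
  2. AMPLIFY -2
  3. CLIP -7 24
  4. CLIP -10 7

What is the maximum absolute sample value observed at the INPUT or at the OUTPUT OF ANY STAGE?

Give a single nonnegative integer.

Input: [0, -2, 3, -2, -2] (max |s|=3)
Stage 1 (SUM): sum[0..0]=0, sum[0..1]=-2, sum[0..2]=1, sum[0..3]=-1, sum[0..4]=-3 -> [0, -2, 1, -1, -3] (max |s|=3)
Stage 2 (AMPLIFY -2): 0*-2=0, -2*-2=4, 1*-2=-2, -1*-2=2, -3*-2=6 -> [0, 4, -2, 2, 6] (max |s|=6)
Stage 3 (CLIP -7 24): clip(0,-7,24)=0, clip(4,-7,24)=4, clip(-2,-7,24)=-2, clip(2,-7,24)=2, clip(6,-7,24)=6 -> [0, 4, -2, 2, 6] (max |s|=6)
Stage 4 (CLIP -10 7): clip(0,-10,7)=0, clip(4,-10,7)=4, clip(-2,-10,7)=-2, clip(2,-10,7)=2, clip(6,-10,7)=6 -> [0, 4, -2, 2, 6] (max |s|=6)
Overall max amplitude: 6

Answer: 6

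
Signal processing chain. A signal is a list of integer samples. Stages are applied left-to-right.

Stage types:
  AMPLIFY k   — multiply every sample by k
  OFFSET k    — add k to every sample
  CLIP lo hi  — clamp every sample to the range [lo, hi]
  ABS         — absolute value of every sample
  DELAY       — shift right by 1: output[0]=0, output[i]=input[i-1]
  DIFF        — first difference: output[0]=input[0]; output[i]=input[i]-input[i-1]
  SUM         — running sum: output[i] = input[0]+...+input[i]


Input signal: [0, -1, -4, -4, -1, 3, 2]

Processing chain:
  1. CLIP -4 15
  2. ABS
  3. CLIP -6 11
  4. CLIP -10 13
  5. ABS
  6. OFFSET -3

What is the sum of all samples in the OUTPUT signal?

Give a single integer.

Input: [0, -1, -4, -4, -1, 3, 2]
Stage 1 (CLIP -4 15): clip(0,-4,15)=0, clip(-1,-4,15)=-1, clip(-4,-4,15)=-4, clip(-4,-4,15)=-4, clip(-1,-4,15)=-1, clip(3,-4,15)=3, clip(2,-4,15)=2 -> [0, -1, -4, -4, -1, 3, 2]
Stage 2 (ABS): |0|=0, |-1|=1, |-4|=4, |-4|=4, |-1|=1, |3|=3, |2|=2 -> [0, 1, 4, 4, 1, 3, 2]
Stage 3 (CLIP -6 11): clip(0,-6,11)=0, clip(1,-6,11)=1, clip(4,-6,11)=4, clip(4,-6,11)=4, clip(1,-6,11)=1, clip(3,-6,11)=3, clip(2,-6,11)=2 -> [0, 1, 4, 4, 1, 3, 2]
Stage 4 (CLIP -10 13): clip(0,-10,13)=0, clip(1,-10,13)=1, clip(4,-10,13)=4, clip(4,-10,13)=4, clip(1,-10,13)=1, clip(3,-10,13)=3, clip(2,-10,13)=2 -> [0, 1, 4, 4, 1, 3, 2]
Stage 5 (ABS): |0|=0, |1|=1, |4|=4, |4|=4, |1|=1, |3|=3, |2|=2 -> [0, 1, 4, 4, 1, 3, 2]
Stage 6 (OFFSET -3): 0+-3=-3, 1+-3=-2, 4+-3=1, 4+-3=1, 1+-3=-2, 3+-3=0, 2+-3=-1 -> [-3, -2, 1, 1, -2, 0, -1]
Output sum: -6

Answer: -6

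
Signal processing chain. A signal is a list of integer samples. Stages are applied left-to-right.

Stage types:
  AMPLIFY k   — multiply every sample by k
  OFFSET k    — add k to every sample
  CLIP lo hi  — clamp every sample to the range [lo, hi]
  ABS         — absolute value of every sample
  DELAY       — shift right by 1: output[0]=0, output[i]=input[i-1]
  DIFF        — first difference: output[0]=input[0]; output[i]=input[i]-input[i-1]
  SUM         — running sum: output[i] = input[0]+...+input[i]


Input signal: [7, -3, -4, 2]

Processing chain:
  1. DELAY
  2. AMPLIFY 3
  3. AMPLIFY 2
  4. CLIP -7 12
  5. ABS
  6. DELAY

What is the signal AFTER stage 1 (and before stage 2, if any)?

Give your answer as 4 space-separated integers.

Answer: 0 7 -3 -4

Derivation:
Input: [7, -3, -4, 2]
Stage 1 (DELAY): [0, 7, -3, -4] = [0, 7, -3, -4] -> [0, 7, -3, -4]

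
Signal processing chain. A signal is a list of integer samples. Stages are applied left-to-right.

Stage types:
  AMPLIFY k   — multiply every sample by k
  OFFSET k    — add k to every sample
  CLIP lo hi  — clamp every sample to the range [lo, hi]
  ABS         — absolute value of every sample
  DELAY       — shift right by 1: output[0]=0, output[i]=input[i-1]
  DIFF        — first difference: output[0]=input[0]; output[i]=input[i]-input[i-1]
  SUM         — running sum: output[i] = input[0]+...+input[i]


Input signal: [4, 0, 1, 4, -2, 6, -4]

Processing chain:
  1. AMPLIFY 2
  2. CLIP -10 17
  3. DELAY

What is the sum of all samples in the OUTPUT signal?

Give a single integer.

Input: [4, 0, 1, 4, -2, 6, -4]
Stage 1 (AMPLIFY 2): 4*2=8, 0*2=0, 1*2=2, 4*2=8, -2*2=-4, 6*2=12, -4*2=-8 -> [8, 0, 2, 8, -4, 12, -8]
Stage 2 (CLIP -10 17): clip(8,-10,17)=8, clip(0,-10,17)=0, clip(2,-10,17)=2, clip(8,-10,17)=8, clip(-4,-10,17)=-4, clip(12,-10,17)=12, clip(-8,-10,17)=-8 -> [8, 0, 2, 8, -4, 12, -8]
Stage 3 (DELAY): [0, 8, 0, 2, 8, -4, 12] = [0, 8, 0, 2, 8, -4, 12] -> [0, 8, 0, 2, 8, -4, 12]
Output sum: 26

Answer: 26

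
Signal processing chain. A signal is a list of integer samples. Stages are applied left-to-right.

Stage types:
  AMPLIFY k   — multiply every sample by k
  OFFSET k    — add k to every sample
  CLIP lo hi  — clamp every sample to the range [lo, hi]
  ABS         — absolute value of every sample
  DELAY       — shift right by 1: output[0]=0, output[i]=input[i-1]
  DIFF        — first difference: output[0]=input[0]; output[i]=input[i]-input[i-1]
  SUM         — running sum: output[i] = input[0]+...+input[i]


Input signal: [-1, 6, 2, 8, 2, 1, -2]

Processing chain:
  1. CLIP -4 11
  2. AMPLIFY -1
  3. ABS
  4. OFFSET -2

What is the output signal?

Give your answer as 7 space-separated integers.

Answer: -1 4 0 6 0 -1 0

Derivation:
Input: [-1, 6, 2, 8, 2, 1, -2]
Stage 1 (CLIP -4 11): clip(-1,-4,11)=-1, clip(6,-4,11)=6, clip(2,-4,11)=2, clip(8,-4,11)=8, clip(2,-4,11)=2, clip(1,-4,11)=1, clip(-2,-4,11)=-2 -> [-1, 6, 2, 8, 2, 1, -2]
Stage 2 (AMPLIFY -1): -1*-1=1, 6*-1=-6, 2*-1=-2, 8*-1=-8, 2*-1=-2, 1*-1=-1, -2*-1=2 -> [1, -6, -2, -8, -2, -1, 2]
Stage 3 (ABS): |1|=1, |-6|=6, |-2|=2, |-8|=8, |-2|=2, |-1|=1, |2|=2 -> [1, 6, 2, 8, 2, 1, 2]
Stage 4 (OFFSET -2): 1+-2=-1, 6+-2=4, 2+-2=0, 8+-2=6, 2+-2=0, 1+-2=-1, 2+-2=0 -> [-1, 4, 0, 6, 0, -1, 0]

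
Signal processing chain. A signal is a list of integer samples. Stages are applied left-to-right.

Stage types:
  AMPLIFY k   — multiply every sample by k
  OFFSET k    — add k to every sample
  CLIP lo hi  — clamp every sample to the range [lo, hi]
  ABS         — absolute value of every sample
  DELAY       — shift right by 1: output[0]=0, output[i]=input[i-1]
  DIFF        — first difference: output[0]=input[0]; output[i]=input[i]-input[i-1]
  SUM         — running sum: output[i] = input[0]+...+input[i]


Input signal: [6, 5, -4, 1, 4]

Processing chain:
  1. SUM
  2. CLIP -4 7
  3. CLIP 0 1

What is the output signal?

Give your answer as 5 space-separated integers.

Input: [6, 5, -4, 1, 4]
Stage 1 (SUM): sum[0..0]=6, sum[0..1]=11, sum[0..2]=7, sum[0..3]=8, sum[0..4]=12 -> [6, 11, 7, 8, 12]
Stage 2 (CLIP -4 7): clip(6,-4,7)=6, clip(11,-4,7)=7, clip(7,-4,7)=7, clip(8,-4,7)=7, clip(12,-4,7)=7 -> [6, 7, 7, 7, 7]
Stage 3 (CLIP 0 1): clip(6,0,1)=1, clip(7,0,1)=1, clip(7,0,1)=1, clip(7,0,1)=1, clip(7,0,1)=1 -> [1, 1, 1, 1, 1]

Answer: 1 1 1 1 1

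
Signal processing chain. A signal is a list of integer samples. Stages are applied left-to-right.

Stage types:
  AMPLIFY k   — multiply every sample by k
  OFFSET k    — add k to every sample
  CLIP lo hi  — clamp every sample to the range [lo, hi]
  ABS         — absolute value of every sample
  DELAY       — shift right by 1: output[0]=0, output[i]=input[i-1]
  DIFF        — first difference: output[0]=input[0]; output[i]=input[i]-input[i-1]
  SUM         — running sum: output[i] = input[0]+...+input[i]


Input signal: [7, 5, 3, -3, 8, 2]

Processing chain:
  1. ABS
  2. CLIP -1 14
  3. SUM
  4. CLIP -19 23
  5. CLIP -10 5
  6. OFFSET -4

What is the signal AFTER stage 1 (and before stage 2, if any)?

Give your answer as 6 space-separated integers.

Input: [7, 5, 3, -3, 8, 2]
Stage 1 (ABS): |7|=7, |5|=5, |3|=3, |-3|=3, |8|=8, |2|=2 -> [7, 5, 3, 3, 8, 2]

Answer: 7 5 3 3 8 2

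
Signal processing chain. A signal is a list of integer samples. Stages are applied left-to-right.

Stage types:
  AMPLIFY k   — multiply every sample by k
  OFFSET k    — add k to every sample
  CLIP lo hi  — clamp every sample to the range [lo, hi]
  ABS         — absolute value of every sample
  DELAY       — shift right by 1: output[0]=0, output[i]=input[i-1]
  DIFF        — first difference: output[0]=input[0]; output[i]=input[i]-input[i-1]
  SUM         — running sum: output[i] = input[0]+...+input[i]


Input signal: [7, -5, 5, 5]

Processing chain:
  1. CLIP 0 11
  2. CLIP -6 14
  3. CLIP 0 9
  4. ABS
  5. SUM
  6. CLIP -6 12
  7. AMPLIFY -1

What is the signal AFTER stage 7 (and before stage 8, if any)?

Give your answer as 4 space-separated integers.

Answer: -7 -7 -12 -12

Derivation:
Input: [7, -5, 5, 5]
Stage 1 (CLIP 0 11): clip(7,0,11)=7, clip(-5,0,11)=0, clip(5,0,11)=5, clip(5,0,11)=5 -> [7, 0, 5, 5]
Stage 2 (CLIP -6 14): clip(7,-6,14)=7, clip(0,-6,14)=0, clip(5,-6,14)=5, clip(5,-6,14)=5 -> [7, 0, 5, 5]
Stage 3 (CLIP 0 9): clip(7,0,9)=7, clip(0,0,9)=0, clip(5,0,9)=5, clip(5,0,9)=5 -> [7, 0, 5, 5]
Stage 4 (ABS): |7|=7, |0|=0, |5|=5, |5|=5 -> [7, 0, 5, 5]
Stage 5 (SUM): sum[0..0]=7, sum[0..1]=7, sum[0..2]=12, sum[0..3]=17 -> [7, 7, 12, 17]
Stage 6 (CLIP -6 12): clip(7,-6,12)=7, clip(7,-6,12)=7, clip(12,-6,12)=12, clip(17,-6,12)=12 -> [7, 7, 12, 12]
Stage 7 (AMPLIFY -1): 7*-1=-7, 7*-1=-7, 12*-1=-12, 12*-1=-12 -> [-7, -7, -12, -12]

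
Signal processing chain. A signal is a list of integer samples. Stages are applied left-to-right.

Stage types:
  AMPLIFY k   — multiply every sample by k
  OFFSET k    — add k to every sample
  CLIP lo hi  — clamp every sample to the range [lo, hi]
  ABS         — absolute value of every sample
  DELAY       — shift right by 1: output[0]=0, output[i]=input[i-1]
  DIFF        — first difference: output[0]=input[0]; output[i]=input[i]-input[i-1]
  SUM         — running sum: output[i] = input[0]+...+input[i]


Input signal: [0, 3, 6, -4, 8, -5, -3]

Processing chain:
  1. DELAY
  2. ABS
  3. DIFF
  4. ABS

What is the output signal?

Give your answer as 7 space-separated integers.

Answer: 0 0 3 3 2 4 3

Derivation:
Input: [0, 3, 6, -4, 8, -5, -3]
Stage 1 (DELAY): [0, 0, 3, 6, -4, 8, -5] = [0, 0, 3, 6, -4, 8, -5] -> [0, 0, 3, 6, -4, 8, -5]
Stage 2 (ABS): |0|=0, |0|=0, |3|=3, |6|=6, |-4|=4, |8|=8, |-5|=5 -> [0, 0, 3, 6, 4, 8, 5]
Stage 3 (DIFF): s[0]=0, 0-0=0, 3-0=3, 6-3=3, 4-6=-2, 8-4=4, 5-8=-3 -> [0, 0, 3, 3, -2, 4, -3]
Stage 4 (ABS): |0|=0, |0|=0, |3|=3, |3|=3, |-2|=2, |4|=4, |-3|=3 -> [0, 0, 3, 3, 2, 4, 3]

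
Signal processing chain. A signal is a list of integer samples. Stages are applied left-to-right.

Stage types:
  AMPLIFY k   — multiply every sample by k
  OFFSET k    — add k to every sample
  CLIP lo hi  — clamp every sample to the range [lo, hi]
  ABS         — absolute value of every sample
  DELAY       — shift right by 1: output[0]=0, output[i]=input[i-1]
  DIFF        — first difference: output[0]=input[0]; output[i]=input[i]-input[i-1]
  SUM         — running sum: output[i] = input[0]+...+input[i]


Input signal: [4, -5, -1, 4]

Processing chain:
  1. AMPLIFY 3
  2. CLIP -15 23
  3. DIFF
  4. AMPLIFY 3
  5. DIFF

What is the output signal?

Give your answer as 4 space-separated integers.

Answer: 36 -117 117 9

Derivation:
Input: [4, -5, -1, 4]
Stage 1 (AMPLIFY 3): 4*3=12, -5*3=-15, -1*3=-3, 4*3=12 -> [12, -15, -3, 12]
Stage 2 (CLIP -15 23): clip(12,-15,23)=12, clip(-15,-15,23)=-15, clip(-3,-15,23)=-3, clip(12,-15,23)=12 -> [12, -15, -3, 12]
Stage 3 (DIFF): s[0]=12, -15-12=-27, -3--15=12, 12--3=15 -> [12, -27, 12, 15]
Stage 4 (AMPLIFY 3): 12*3=36, -27*3=-81, 12*3=36, 15*3=45 -> [36, -81, 36, 45]
Stage 5 (DIFF): s[0]=36, -81-36=-117, 36--81=117, 45-36=9 -> [36, -117, 117, 9]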